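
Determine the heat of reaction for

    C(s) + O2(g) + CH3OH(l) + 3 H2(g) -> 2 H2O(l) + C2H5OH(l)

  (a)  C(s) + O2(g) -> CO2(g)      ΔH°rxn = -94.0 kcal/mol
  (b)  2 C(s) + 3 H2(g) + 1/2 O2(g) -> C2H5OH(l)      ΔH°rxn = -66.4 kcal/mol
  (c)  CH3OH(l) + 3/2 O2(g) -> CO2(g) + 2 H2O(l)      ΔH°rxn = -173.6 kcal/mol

ΔH°rxn = -146.0 kcal/mol

(a) reversed: +94.0 kcal/mol
(b) as written: -66.4 kcal/mol
(c) as written: -173.6 kcal/mol
Combining the equations, ΔH°rxn = (-1)·(-94.0) + (1)·(-66.4) + (1)·(-173.6) = -146.0 kcal/mol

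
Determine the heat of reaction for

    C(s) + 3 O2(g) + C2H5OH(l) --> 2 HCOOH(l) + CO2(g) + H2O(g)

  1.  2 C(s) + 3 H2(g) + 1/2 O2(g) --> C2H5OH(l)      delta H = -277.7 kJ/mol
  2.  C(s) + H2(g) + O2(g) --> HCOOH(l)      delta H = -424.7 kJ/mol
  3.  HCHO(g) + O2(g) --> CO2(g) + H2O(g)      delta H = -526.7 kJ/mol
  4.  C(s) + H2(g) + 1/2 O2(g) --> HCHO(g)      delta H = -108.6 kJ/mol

delta H = -1207.0 kJ/mol

eq. 1 reversed: +277.7 kJ/mol
eq. 2 × 2: (2)·(-424.7) = -849.4 kJ/mol
eq. 3 as written: -526.7 kJ/mol
eq. 4 as written: -108.6 kJ/mol
Combining the equations, delta H = (+277.7) + (-849.4) + (-526.7) + (-108.6) = -1207.0 kJ/mol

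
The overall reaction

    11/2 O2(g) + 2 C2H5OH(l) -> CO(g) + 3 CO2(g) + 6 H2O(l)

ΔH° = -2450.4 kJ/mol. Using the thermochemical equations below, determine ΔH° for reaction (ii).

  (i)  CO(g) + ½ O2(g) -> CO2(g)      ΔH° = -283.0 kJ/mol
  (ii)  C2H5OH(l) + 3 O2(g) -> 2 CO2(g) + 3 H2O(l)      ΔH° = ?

(i) reversed (CO(g) must end up as a product): +283.0 kJ/mol
(ii) × 2 (×2 to match 2 C2H5OH(l) in the target): contributes 2·x
-2450.4 = (+283.0) + 2·x
x = (-2450.4 − (+283.0)) / (2) = -1366.7 kJ/mol

ΔH° = -1366.7 kJ/mol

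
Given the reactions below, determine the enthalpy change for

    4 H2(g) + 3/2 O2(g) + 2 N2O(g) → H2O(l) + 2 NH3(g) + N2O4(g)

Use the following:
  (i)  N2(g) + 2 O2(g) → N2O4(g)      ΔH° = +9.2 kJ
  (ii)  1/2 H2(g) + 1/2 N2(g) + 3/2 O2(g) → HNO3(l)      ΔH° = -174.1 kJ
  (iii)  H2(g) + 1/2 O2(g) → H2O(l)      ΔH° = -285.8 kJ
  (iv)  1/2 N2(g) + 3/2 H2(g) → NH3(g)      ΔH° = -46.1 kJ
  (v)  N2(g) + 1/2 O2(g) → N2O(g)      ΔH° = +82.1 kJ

ΔH° = -533.0 kJ

(i) as written: +9.2 kJ
(ii): not needed.
(iii) as written: -285.8 kJ
(iv) × 2: (2)·(-46.1) = -92.2 kJ
(v) reversed and × 2: (-2)·(+82.1) = -164.2 kJ
Summing the manipulated equations, ΔH° = (+9.2) + (-285.8) + (-92.2) + (-164.2) = -533.0 kJ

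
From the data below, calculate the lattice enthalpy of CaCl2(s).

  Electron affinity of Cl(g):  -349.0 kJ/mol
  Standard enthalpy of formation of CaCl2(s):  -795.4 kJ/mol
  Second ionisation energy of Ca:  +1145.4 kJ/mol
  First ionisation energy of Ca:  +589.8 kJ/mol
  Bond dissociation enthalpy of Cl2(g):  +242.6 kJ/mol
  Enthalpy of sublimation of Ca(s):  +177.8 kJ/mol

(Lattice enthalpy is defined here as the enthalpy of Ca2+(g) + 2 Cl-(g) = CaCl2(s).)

U = -2253.0 kJ/mol

ΔHf° = 1·ΔHsub + 1·(ΣIE) + 1·D(Cl2) + 2·EA + U
-795.4 = 1·(+177.8) + 1·(+1735.2) + 1·(+242.6) + 2·(-349.0) + U
U = -795.4 − (+1457.6) = -2253.0 kJ/mol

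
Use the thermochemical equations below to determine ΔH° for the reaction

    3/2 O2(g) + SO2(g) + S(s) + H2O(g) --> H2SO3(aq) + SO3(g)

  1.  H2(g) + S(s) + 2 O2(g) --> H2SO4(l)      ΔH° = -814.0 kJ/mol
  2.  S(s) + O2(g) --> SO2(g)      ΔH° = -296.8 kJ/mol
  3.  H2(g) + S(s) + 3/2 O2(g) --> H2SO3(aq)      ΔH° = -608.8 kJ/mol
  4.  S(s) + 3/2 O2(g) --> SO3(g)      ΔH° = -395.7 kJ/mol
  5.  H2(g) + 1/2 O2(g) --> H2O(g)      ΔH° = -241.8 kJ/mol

ΔH° = -465.9 kJ/mol

eq. 1: not needed.
eq. 2 reversed: +296.8 kJ/mol
eq. 3 as written: -608.8 kJ/mol
eq. 4 as written: -395.7 kJ/mol
eq. 5 reversed: +241.8 kJ/mol
Since enthalpy is a state function, ΔH° = (-1)·(-296.8) + (1)·(-608.8) + (1)·(-395.7) + (-1)·(-241.8) = -465.9 kJ/mol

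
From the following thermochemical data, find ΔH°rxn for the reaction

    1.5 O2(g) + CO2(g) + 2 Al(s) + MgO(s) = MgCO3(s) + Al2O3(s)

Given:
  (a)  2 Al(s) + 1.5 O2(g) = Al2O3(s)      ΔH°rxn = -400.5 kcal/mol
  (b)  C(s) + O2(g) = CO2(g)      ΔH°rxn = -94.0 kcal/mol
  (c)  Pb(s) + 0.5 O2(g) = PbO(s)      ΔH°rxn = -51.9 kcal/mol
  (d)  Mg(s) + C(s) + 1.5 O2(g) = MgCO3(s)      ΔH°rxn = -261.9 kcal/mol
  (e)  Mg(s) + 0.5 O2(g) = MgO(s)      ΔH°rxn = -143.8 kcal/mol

ΔH°rxn = -424.6 kcal/mol

(a) as written (Al2O3(s) already on the product side): -400.5 kcal/mol
(b) reversed (CO2(g) must end up as a reactant): +94.0 kcal/mol
(c): not needed (PbO(s) appears nowhere else).
(d) as written (MgCO3(s) already on the product side): -261.9 kcal/mol
(e) reversed (reverse to put MgO(s) on the reactant side): +143.8 kcal/mol
ΔH°rxn = (-400.5) + (+94.0) + (-261.9) + (+143.8) = -424.6 kcal/mol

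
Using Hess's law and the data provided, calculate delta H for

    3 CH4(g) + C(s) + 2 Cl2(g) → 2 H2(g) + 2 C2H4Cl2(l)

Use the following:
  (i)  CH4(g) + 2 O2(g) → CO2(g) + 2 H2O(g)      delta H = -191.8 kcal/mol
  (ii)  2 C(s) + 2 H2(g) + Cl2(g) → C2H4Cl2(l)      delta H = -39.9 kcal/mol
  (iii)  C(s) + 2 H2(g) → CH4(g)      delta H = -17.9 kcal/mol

delta H = -26.1 kcal/mol

(i): not needed (CO2(g) appears nowhere else).
(ii) × 2 (×2 to match 2 C2H4Cl2(l) in the target): (2)·(-39.9) = -79.8 kcal/mol
(iii) reversed and × 3: (-3)·(-17.9) = +53.7 kcal/mol
Since enthalpy is a state function, delta H = (2)·(-39.9) + (-3)·(-17.9) = -26.1 kcal/mol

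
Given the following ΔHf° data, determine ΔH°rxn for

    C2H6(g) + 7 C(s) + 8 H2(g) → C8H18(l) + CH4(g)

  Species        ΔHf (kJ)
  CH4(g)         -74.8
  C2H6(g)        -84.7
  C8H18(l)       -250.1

ΔH°rxn = -240.2 kJ

ΔH°rxn = Σ nΔHf°(products) − Σ nΔHf°(reactants).
Products: 1·(-250.1) + 1·(-74.8) = -324.9
Reactants: 1·(-84.7) + 7·(+0.0) + 8·(+0.0) = -84.7
ΔH°rxn = (-324.9) − (-84.7) = -240.2 kJ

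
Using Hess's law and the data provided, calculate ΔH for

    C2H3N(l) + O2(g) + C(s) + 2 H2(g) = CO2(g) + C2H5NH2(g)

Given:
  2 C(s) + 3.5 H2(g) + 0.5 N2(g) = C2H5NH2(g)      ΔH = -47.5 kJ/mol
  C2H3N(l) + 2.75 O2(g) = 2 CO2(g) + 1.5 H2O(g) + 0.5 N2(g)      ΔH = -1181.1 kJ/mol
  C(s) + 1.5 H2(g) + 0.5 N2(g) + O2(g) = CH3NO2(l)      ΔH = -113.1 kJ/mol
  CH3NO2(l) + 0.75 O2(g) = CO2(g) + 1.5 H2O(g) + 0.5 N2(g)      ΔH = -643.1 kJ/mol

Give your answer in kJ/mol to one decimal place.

equation 1 as written: -47.5 kJ/mol
equation 2 as written: -1181.1 kJ/mol
equation 3 reversed: +113.1 kJ/mol
equation 4 reversed: +643.1 kJ/mol
Summing the manipulated equations, ΔH = (1)·(-47.5) + (1)·(-1181.1) + (-1)·(-113.1) + (-1)·(-643.1) = -472.4 kJ/mol

ΔH = -472.4 kJ/mol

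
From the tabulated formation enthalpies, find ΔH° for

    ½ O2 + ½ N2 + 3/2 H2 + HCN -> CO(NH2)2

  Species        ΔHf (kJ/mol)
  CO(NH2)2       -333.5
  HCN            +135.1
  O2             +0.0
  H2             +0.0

ΔH° = -468.6 kJ/mol

ΔH°rxn = Σ nΔHf°(products) − Σ nΔHf°(reactants).
Products: 1·(-333.5) = -333.5
Reactants: 1/2·(+0.0) + 1/2·(+0.0) + 3/2·(+0.0) + 1·(+135.1) = +135.1
ΔH° = (-333.5) − (+135.1) = -468.6 kJ/mol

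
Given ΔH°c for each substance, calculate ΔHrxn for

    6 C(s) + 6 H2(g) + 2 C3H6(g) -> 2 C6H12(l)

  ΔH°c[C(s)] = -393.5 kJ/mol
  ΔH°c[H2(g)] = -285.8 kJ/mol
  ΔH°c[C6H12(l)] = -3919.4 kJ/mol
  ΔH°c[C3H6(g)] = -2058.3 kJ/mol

ΔHrxn = -353.6 kJ/mol

Using ΔH = Σ nΔHc°(reactants) − Σ nΔHc°(products):
= [6·(-393.5) + 6·(-285.8) + 2·(-2058.3)] − [2·(-3919.4)]
= -353.6 kJ/mol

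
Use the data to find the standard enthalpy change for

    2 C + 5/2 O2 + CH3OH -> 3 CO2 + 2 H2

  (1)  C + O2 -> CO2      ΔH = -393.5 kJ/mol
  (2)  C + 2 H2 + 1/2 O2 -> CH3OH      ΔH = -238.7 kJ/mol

ΔH = -941.8 kJ/mol

(1) × 3 (×3 to match 3 CO2 in the target): (3)·(-393.5) = -1180.5 kJ/mol
(2) reversed (reverse to put CH3OH on the reactant side): +238.7 kJ/mol
Since enthalpy is a state function, ΔH = (3)·(-393.5) + (-1)·(-238.7) = -941.8 kJ/mol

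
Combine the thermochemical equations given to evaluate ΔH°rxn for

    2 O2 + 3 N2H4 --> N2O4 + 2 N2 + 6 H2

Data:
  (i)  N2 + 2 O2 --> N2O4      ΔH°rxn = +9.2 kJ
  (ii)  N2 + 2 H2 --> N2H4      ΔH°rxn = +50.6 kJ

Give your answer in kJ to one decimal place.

(i) as written: +9.2 kJ
(ii) reversed and × 3: (-3)·(+50.6) = -151.8 kJ
ΔH°rxn = (+9.2) + (-151.8) = -142.6 kJ

ΔH°rxn = -142.6 kJ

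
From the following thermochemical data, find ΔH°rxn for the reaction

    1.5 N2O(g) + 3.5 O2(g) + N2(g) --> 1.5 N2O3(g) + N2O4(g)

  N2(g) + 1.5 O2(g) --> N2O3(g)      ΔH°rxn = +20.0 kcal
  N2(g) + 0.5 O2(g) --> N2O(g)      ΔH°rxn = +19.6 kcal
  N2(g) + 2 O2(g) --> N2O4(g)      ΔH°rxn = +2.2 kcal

ΔH°rxn = 2.8 kcal

equation 1 × 3/2 (scale by 3/2 for the 3/2 N2O3(g)): (3/2)·(+20.0) = +30.0 kcal
equation 2 reversed and × 3/2 (reverse to put N2O(g) on the reactant side; ×3/2 to match 3/2 N2O(g) in the target): (-3/2)·(+19.6) = -29.4 kcal
equation 3 as written (N2O4(g) already on the product side): +2.2 kcal
By Hess's law, ΔH°rxn = (3/2)·(+20.0) + (-3/2)·(+19.6) + (1)·(+2.2) = 2.8 kcal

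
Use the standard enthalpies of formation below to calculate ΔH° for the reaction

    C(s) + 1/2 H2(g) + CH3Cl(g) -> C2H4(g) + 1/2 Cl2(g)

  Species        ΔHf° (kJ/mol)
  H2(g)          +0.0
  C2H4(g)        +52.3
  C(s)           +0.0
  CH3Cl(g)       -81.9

Products: 1·(+52.3) + 1/2·(+0.0) = +52.3
Reactants: 1·(+0.0) + 1/2·(+0.0) + 1·(-81.9) = -81.9
ΔH° = (+52.3) − (-81.9) = 134.2 kJ/mol

ΔH° = 134.2 kJ/mol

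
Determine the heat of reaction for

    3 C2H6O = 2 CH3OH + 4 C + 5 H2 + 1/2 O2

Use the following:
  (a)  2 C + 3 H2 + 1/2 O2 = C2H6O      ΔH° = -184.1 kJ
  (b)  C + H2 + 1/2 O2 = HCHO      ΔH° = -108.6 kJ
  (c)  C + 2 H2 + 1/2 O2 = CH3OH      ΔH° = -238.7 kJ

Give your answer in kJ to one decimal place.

ΔH° = 74.9 kJ

(a) reversed and × 3: (-3)·(-184.1) = +552.3 kJ
(b): not needed.
(c) × 2: (2)·(-238.7) = -477.4 kJ
Since enthalpy is a state function, ΔH° = (-3)·(-184.1) + (2)·(-238.7) = 74.9 kJ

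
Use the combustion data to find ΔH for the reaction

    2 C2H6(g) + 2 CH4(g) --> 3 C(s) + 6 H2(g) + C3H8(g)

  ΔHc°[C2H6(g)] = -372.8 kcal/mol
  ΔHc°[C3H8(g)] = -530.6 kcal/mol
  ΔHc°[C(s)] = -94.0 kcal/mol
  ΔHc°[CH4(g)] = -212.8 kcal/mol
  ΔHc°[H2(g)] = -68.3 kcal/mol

Using ΔH = Σ nΔHc°(reactants) − Σ nΔHc°(products):
= [2·(-372.8) + 2·(-212.8)] − [3·(-94.0) + 6·(-68.3) + 1·(-530.6)]
= 51.2 kcal/mol

ΔH = 51.2 kcal/mol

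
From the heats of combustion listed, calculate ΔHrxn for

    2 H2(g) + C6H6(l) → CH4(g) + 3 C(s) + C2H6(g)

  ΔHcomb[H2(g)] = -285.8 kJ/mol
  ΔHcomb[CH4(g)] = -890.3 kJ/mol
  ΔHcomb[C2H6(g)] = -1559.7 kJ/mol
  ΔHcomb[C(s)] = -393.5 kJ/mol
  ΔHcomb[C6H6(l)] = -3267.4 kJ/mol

With combustion enthalpies, reactants minus products:
= [2·(-285.8) + 1·(-3267.4)] − [1·(-890.3) + 3·(-393.5) + 1·(-1559.7)]
= -208.5 kJ/mol

ΔHrxn = -208.5 kJ/mol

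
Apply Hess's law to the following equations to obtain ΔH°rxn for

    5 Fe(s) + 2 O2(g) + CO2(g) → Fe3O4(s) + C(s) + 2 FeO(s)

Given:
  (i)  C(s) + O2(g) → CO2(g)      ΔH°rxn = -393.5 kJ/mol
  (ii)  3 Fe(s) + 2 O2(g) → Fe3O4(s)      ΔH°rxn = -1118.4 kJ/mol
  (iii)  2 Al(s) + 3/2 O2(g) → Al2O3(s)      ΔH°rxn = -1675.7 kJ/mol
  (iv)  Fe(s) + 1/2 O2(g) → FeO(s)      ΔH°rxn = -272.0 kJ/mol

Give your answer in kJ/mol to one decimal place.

ΔH°rxn = -1268.9 kJ/mol

(i) reversed: +393.5 kJ/mol
(ii) as written: -1118.4 kJ/mol
(iii): not needed.
(iv) × 2: (2)·(-272.0) = -544.0 kJ/mol
Since enthalpy is a state function, ΔH°rxn = (-1)·(-393.5) + (1)·(-1118.4) + (2)·(-272.0) = -1268.9 kJ/mol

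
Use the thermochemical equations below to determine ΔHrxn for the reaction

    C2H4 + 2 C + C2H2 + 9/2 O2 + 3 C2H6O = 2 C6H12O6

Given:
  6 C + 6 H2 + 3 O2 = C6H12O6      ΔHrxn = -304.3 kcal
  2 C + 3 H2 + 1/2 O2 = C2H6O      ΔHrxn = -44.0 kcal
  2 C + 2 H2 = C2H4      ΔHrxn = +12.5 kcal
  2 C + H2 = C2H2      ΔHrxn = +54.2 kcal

ΔHrxn = -543.3 kcal

equation 1 × 2 (×2 to match 2 C6H12O6 in the target): (2)·(-304.3) = -608.6 kcal
equation 2 reversed and × 3 (reverse to put C2H6O on the reactant side; scale by 3 for the 3 C2H6O): (-3)·(-44.0) = +132.0 kcal
equation 3 reversed (reverse to put C2H4 on the reactant side): -12.5 kcal
equation 4 reversed (C2H2 must end up as a reactant): -54.2 kcal
ΔHrxn = (-608.6) + (+132.0) + (-12.5) + (-54.2) = -543.3 kcal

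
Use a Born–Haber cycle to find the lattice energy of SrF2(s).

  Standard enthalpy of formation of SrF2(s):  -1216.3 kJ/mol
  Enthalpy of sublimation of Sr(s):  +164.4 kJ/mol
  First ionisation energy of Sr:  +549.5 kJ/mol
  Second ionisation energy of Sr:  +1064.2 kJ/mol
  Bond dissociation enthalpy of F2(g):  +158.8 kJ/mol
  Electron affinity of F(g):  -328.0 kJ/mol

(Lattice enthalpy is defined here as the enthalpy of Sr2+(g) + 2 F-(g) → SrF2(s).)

ΔHf° = 1·ΔHsub + 1·(ΣIE) + 1·D(F2) + 2·EA + U
-1216.3 = 1·(+164.4) + 1·(+1613.7) + 1·(+158.8) + 2·(-328.0) + U
U = -1216.3 − (+1280.9) = -2497.2 kJ/mol

U = -2497.2 kJ/mol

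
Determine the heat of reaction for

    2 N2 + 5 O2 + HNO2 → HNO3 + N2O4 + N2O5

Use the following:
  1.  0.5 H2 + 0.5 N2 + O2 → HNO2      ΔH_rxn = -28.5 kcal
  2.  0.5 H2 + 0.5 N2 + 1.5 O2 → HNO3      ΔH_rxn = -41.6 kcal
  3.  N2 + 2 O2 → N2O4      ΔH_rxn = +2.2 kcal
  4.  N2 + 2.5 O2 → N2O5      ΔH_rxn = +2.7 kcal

eq. 1 reversed (reverse to put HNO2 on the reactant side): +28.5 kcal
eq. 2 as written (HNO3 already on the product side): -41.6 kcal
eq. 3 as written (N2O4 already on the product side): +2.2 kcal
eq. 4 as written (N2O5 already on the product side): +2.7 kcal
Since enthalpy is a state function, ΔH_rxn = (-1)·(-28.5) + (1)·(-41.6) + (1)·(+2.2) + (1)·(+2.7) = -8.2 kcal

ΔH_rxn = -8.2 kcal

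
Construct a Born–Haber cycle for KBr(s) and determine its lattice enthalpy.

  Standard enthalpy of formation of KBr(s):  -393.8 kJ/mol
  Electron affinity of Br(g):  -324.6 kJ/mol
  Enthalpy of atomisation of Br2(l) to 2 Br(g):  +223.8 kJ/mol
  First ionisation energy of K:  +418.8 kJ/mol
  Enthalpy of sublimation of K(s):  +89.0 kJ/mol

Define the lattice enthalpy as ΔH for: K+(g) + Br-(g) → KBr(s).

U = -688.9 kJ/mol

ΔHf° = 1·ΔHsub + 1·(ΣIE) + 1/2·D(Br2) + 1·EA + U
-393.8 = 1·(+89.0) + 1·(+418.8) + 1/2·(+223.8) + 1·(-324.6) + U
U = -393.8 − (+295.1) = -688.9 kJ/mol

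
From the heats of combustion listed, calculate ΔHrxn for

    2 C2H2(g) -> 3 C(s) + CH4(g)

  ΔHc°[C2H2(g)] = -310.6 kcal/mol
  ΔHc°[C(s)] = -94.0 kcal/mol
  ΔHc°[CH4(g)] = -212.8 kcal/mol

ΔHrxn = -126.4 kcal/mol

Using ΔH = Σ nΔHc°(reactants) − Σ nΔHc°(products):
= [2·(-310.6)] − [3·(-94.0) + 1·(-212.8)]
= -126.4 kcal/mol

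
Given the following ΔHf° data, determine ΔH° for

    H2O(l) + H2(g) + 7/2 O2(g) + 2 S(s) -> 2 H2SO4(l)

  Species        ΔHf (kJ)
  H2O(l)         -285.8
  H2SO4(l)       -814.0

ΔH°rxn = Σ nΔHf°(products) − Σ nΔHf°(reactants).
Products: 2·(-814.0) = -1628.0
Reactants: 1·(-285.8) + 1·(+0.0) + 7/2·(+0.0) + 2·(+0.0) = -285.8
ΔH° = (-1628.0) − (-285.8) = -1342.2 kJ

ΔH° = -1342.2 kJ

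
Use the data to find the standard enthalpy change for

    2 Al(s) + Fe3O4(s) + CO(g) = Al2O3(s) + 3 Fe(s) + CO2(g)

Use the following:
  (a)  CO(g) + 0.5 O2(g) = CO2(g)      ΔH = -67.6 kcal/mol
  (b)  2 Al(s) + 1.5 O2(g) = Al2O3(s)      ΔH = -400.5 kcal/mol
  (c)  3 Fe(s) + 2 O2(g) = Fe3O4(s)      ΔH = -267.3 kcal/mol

(a) as written (CO(g) already on the reactant side): -67.6 kcal/mol
(b) as written (Al2O3(s) already on the product side): -400.5 kcal/mol
(c) reversed (reverse to put Fe3O4(s) on the reactant side): +267.3 kcal/mol
ΔH = (-67.6) + (-400.5) + (+267.3) = -200.8 kcal/mol

ΔH = -200.8 kcal/mol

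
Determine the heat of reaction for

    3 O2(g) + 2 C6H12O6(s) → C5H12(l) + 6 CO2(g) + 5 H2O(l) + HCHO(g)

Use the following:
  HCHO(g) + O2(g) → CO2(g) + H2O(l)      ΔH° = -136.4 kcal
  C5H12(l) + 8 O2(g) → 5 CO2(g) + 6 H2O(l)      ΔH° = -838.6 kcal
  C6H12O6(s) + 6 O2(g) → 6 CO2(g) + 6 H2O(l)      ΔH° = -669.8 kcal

equation 1 reversed (reverse to put HCHO(g) on the product side): +136.4 kcal
equation 2 reversed (reverse to put C5H12(l) on the product side): +838.6 kcal
equation 3 × 2 (scale by 2 for the 2 C6H12O6(s)): (2)·(-669.8) = -1339.6 kcal
ΔH° = (+136.4) + (+838.6) + (-1339.6) = -364.6 kcal

ΔH° = -364.6 kcal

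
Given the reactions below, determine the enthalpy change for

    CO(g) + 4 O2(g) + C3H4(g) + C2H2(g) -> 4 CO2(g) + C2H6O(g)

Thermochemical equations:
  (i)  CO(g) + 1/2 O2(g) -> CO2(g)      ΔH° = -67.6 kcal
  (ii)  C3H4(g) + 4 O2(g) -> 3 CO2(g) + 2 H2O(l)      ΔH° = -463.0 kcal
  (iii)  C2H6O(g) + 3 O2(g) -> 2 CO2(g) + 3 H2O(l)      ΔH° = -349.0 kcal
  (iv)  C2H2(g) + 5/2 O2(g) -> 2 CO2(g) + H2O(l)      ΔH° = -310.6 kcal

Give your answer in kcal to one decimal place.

(i) as written: -67.6 kcal
(ii) as written: -463.0 kcal
(iii) reversed: +349.0 kcal
(iv) as written: -310.6 kcal
By Hess's law, ΔH° = (1)·(-67.6) + (1)·(-463.0) + (-1)·(-349.0) + (1)·(-310.6) = -492.2 kcal

ΔH° = -492.2 kcal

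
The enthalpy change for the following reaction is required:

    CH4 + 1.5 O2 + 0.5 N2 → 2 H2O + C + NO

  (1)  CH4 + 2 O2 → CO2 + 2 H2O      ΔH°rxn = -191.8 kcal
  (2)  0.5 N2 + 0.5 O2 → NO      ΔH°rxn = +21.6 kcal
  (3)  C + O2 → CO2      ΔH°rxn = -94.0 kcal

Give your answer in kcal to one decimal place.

(1) as written (CH4 already on the reactant side): -191.8 kcal
(2) as written (NO already on the product side): +21.6 kcal
(3) reversed (C must end up as a product): +94.0 kcal
Summing the manipulated equations, ΔH°rxn = (-191.8) + (+21.6) + (+94.0) = -76.2 kcal

ΔH°rxn = -76.2 kcal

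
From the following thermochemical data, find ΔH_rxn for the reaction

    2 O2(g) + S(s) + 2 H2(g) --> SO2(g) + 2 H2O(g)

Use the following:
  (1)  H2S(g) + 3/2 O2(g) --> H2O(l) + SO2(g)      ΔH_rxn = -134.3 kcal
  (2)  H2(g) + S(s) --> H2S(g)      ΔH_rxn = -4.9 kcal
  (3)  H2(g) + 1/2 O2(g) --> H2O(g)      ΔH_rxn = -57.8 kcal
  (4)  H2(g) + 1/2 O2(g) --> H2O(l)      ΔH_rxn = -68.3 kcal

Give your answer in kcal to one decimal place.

ΔH_rxn = -186.5 kcal

(1) as written (SO2(g) already on the product side): -134.3 kcal
(2) as written (S(s) already on the reactant side): -4.9 kcal
(3) × 2 (×2 to match 2 H2O(g) in the target): (2)·(-57.8) = -115.6 kcal
(4) reversed: +68.3 kcal
ΔH_rxn = (1)·(-134.3) + (1)·(-4.9) + (2)·(-57.8) + (-1)·(-68.3) = -186.5 kcal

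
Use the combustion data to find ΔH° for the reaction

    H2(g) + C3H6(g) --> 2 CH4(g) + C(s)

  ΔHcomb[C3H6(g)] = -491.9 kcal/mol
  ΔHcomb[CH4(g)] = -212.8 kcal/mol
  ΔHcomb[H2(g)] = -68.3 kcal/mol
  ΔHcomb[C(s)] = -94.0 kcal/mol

With combustion enthalpies, reactants minus products:
= [1·(-68.3) + 1·(-491.9)] − [2·(-212.8) + 1·(-94.0)]
= -40.6 kcal/mol

ΔH° = -40.6 kcal/mol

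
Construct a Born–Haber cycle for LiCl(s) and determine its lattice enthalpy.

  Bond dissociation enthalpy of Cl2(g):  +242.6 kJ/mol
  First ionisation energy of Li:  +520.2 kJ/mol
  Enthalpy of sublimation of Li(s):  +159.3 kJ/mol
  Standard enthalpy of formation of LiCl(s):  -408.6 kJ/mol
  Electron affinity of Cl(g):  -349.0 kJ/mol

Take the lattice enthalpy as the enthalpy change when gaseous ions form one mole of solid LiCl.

ΔHf° = 1·ΔHsub + 1·(ΣIE) + 1/2·D(Cl2) + 1·EA + U
-408.6 = 1·(+159.3) + 1·(+520.2) + 1/2·(+242.6) + 1·(-349.0) + U
U = -408.6 − (+451.8) = -860.4 kJ/mol

U = -860.4 kJ/mol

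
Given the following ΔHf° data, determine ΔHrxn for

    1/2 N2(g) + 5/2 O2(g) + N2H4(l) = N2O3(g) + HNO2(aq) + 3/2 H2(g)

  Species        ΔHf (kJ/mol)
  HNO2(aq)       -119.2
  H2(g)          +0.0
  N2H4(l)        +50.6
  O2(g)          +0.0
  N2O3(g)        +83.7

Products: 1·(+83.7) + 1·(-119.2) + 3/2·(+0.0) = -35.5
Reactants: 1/2·(+0.0) + 5/2·(+0.0) + 1·(+50.6) = +50.6
ΔHrxn = (-35.5) − (+50.6) = -86.1 kJ/mol

ΔHrxn = -86.1 kJ/mol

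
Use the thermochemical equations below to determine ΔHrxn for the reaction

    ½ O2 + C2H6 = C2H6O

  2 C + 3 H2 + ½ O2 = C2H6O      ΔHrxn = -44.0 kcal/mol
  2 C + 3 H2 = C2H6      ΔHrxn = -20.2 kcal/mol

equation 1 as written: -44.0 kcal/mol
equation 2 reversed: +20.2 kcal/mol
Since enthalpy is a state function, ΔHrxn = (1)·(-44.0) + (-1)·(-20.2) = -23.8 kcal/mol

ΔHrxn = -23.8 kcal/mol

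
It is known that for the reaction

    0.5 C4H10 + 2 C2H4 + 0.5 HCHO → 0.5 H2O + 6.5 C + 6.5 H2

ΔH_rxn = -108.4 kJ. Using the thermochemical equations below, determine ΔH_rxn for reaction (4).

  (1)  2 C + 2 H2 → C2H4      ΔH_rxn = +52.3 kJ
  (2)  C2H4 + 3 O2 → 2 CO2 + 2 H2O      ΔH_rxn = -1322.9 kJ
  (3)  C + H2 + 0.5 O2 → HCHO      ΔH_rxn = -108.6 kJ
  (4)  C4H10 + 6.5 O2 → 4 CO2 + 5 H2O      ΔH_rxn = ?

(1) reversed and × 3: (-3)·(+52.3) = -156.9 kJ
(2) reversed: +1322.9 kJ
(3) reversed and × 1/2 (HCHO must end up as a reactant; ×1/2 to match 1/2 HCHO in the target): (-1/2)·(-108.6) = +54.3 kJ
(4) × 1/2 (scale by 1/2 for the 1/2 C4H10): contributes 1/2·x
-108.4 = (-156.9) + (+1322.9) + (+54.3) + 1/2·x
x = (-108.4 − (+1220.3)) / (1/2) = -2657.4 kJ

ΔH_rxn = -2657.4 kJ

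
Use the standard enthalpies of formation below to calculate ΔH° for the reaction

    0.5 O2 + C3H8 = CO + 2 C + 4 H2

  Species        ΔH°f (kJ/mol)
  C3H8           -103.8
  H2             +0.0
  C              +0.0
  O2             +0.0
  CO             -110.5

Products: 1·(-110.5) + 2·(+0.0) + 4·(+0.0) = -110.5
Reactants: 1/2·(+0.0) + 1·(-103.8) = -103.8
ΔH° = (-110.5) − (-103.8) = -6.7 kJ/mol

ΔH° = -6.7 kJ/mol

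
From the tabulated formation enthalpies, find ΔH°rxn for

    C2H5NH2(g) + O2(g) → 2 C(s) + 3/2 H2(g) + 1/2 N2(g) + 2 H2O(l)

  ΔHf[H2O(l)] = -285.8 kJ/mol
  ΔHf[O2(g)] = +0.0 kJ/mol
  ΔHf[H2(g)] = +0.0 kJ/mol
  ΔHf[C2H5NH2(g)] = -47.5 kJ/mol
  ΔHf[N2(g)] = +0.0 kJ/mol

ΔH°rxn = -524.1 kJ/mol

Products: 2·(+0.0) + 3/2·(+0.0) + 1/2·(+0.0) + 2·(-285.8) = -571.6
Reactants: 1·(-47.5) + 1·(+0.0) = -47.5
ΔH°rxn = (-571.6) − (-47.5) = -524.1 kJ/mol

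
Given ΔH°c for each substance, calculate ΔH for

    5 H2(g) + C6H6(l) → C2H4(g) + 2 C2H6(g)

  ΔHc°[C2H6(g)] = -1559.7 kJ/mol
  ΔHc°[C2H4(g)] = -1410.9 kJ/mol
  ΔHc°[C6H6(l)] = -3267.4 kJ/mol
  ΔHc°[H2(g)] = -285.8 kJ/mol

ΔH = -166.1 kJ/mol

With combustion enthalpies, reactants minus products:
= [5·(-285.8) + 1·(-3267.4)] − [1·(-1410.9) + 2·(-1559.7)]
= -166.1 kJ/mol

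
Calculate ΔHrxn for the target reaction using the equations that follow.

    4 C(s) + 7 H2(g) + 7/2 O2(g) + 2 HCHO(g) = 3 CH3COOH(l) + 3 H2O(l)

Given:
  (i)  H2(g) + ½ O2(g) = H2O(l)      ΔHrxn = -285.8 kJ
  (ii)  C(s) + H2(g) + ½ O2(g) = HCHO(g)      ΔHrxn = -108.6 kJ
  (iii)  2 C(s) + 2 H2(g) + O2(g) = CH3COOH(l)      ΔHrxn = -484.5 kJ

ΔHrxn = -2093.7 kJ

(i) × 3 (scale by 3 for the 3 H2O(l)): (3)·(-285.8) = -857.4 kJ
(ii) reversed and × 2 (HCHO(g) must end up as a reactant; ×2 to match 2 HCHO(g) in the target): (-2)·(-108.6) = +217.2 kJ
(iii) × 3 (×3 to match 3 CH3COOH(l) in the target): (3)·(-484.5) = -1453.5 kJ
ΔHrxn = (3)·(-285.8) + (-2)·(-108.6) + (3)·(-484.5) = -2093.7 kJ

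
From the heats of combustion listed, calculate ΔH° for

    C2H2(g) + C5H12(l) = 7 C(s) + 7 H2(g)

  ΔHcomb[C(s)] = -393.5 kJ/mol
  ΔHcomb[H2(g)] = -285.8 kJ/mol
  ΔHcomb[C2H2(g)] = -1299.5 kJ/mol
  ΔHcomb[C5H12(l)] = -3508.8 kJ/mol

ΔH° = -53.2 kJ/mol

Using ΔH = Σ nΔHc°(reactants) − Σ nΔHc°(products):
= [1·(-1299.5) + 1·(-3508.8)] − [7·(-393.5) + 7·(-285.8)]
= -53.2 kJ/mol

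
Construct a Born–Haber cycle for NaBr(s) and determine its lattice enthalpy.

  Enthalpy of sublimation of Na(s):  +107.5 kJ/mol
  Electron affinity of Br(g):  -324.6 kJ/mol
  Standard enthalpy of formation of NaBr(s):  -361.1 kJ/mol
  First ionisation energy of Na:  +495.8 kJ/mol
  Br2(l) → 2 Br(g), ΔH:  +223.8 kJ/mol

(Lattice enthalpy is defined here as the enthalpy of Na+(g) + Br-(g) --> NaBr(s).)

U = -751.7 kJ/mol

ΔHf° = 1·ΔHsub + 1·(ΣIE) + 1/2·D(Br2) + 1·EA + U
-361.1 = 1·(+107.5) + 1·(+495.8) + 1/2·(+223.8) + 1·(-324.6) + U
U = -361.1 − (+390.6) = -751.7 kJ/mol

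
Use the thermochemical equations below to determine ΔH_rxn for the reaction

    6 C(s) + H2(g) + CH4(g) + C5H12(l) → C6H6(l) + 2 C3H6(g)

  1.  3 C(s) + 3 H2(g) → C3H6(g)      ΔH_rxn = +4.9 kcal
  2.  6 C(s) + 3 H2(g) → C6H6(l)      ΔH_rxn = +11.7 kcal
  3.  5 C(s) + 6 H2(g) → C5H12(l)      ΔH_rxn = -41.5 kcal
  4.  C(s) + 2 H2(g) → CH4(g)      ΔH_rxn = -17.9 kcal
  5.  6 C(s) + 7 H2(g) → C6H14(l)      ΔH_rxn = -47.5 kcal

ΔH_rxn = 80.9 kcal

eq. 1 × 2: (2)·(+4.9) = +9.8 kcal
eq. 2 as written: +11.7 kcal
eq. 3 reversed: +41.5 kcal
eq. 4 reversed: +17.9 kcal
eq. 5: not needed.
ΔH_rxn = (2)·(+4.9) + (1)·(+11.7) + (-1)·(-41.5) + (-1)·(-17.9) = 80.9 kcal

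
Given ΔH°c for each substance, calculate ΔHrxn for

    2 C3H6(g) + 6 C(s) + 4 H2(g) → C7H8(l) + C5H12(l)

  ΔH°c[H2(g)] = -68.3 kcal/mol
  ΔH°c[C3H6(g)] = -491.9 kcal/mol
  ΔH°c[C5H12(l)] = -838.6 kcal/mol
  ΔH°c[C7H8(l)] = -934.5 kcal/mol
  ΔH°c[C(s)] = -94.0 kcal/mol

ΔHrxn = -47.9 kcal/mol

Using ΔH = Σ nΔHc°(reactants) − Σ nΔHc°(products):
= [2·(-491.9) + 6·(-94.0) + 4·(-68.3)] − [1·(-934.5) + 1·(-838.6)]
= -47.9 kcal/mol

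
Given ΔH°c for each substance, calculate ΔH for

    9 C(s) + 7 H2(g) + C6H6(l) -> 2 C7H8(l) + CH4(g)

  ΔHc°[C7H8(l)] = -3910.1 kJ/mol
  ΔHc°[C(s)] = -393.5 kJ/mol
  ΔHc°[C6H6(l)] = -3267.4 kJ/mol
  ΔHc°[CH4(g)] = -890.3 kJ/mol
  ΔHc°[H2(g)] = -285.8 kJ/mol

ΔH = -99.0 kJ/mol

Using ΔH = Σ nΔHc°(reactants) − Σ nΔHc°(products):
= [9·(-393.5) + 7·(-285.8) + 1·(-3267.4)] − [2·(-3910.1) + 1·(-890.3)]
= -99.0 kJ/mol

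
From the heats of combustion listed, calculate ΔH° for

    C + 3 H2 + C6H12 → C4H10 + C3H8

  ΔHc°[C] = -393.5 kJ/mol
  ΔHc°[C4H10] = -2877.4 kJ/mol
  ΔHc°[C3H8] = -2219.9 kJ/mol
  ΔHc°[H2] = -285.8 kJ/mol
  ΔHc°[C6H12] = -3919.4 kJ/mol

ΔH° = -73.0 kJ/mol

Using ΔH = Σ nΔHc°(reactants) − Σ nΔHc°(products):
= [1·(-393.5) + 3·(-285.8) + 1·(-3919.4)] − [1·(-2877.4) + 1·(-2219.9)]
= -73.0 kJ/mol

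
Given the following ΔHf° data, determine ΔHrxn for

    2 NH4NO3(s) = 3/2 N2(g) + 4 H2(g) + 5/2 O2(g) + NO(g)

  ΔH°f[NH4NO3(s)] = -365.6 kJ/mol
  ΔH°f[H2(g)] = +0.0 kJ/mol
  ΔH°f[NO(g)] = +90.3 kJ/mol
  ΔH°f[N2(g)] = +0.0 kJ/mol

ΔHrxn = 821.5 kJ/mol

Products: 3/2·(+0.0) + 4·(+0.0) + 5/2·(+0.0) + 1·(+90.3) = +90.3
Reactants: 2·(-365.6) = -731.2
ΔHrxn = (+90.3) − (-731.2) = 821.5 kJ/mol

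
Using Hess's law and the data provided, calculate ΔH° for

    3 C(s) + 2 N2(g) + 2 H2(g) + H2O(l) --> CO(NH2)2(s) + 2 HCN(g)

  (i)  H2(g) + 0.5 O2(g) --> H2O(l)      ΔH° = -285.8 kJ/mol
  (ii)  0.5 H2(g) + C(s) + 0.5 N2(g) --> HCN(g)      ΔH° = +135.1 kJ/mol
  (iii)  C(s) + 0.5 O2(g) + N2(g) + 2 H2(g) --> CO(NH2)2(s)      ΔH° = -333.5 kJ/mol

ΔH° = 222.5 kJ/mol

(i) reversed (reverse to put H2O(l) on the reactant side): +285.8 kJ/mol
(ii) × 2 (×2 to match 2 HCN(g) in the target): (2)·(+135.1) = +270.2 kJ/mol
(iii) as written (CO(NH2)2(s) already on the product side): -333.5 kJ/mol
By Hess's law, ΔH° = (-1)·(-285.8) + (2)·(+135.1) + (1)·(-333.5) = 222.5 kJ/mol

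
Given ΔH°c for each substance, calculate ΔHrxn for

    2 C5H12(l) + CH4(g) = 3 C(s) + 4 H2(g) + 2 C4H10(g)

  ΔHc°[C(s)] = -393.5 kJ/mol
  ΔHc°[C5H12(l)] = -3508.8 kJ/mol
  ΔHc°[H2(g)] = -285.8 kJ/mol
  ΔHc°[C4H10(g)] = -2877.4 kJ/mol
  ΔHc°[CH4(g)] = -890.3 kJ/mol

Using ΔH = Σ nΔHc°(reactants) − Σ nΔHc°(products):
= [2·(-3508.8) + 1·(-890.3)] − [3·(-393.5) + 4·(-285.8) + 2·(-2877.4)]
= 170.6 kJ/mol

ΔHrxn = 170.6 kJ/mol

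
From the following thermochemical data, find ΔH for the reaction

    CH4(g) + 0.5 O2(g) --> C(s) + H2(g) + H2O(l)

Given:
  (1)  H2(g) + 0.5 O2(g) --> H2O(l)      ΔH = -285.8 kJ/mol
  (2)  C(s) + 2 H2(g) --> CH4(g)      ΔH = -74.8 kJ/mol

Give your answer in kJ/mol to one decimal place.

(1) as written: -285.8 kJ/mol
(2) reversed: +74.8 kJ/mol
ΔH = (1)·(-285.8) + (-1)·(-74.8) = -211.0 kJ/mol

ΔH = -211.0 kJ/mol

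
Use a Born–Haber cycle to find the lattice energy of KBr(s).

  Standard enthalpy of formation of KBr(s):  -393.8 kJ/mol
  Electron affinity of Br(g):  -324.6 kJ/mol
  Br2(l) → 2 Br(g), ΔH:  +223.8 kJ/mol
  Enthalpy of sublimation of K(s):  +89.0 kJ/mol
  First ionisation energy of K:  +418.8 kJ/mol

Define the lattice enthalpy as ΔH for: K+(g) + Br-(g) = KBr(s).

ΔHf° = 1·ΔHsub + 1·(ΣIE) + 1/2·D(Br2) + 1·EA + U
-393.8 = 1·(+89.0) + 1·(+418.8) + 1/2·(+223.8) + 1·(-324.6) + U
U = -393.8 − (+295.1) = -688.9 kJ/mol

U = -688.9 kJ/mol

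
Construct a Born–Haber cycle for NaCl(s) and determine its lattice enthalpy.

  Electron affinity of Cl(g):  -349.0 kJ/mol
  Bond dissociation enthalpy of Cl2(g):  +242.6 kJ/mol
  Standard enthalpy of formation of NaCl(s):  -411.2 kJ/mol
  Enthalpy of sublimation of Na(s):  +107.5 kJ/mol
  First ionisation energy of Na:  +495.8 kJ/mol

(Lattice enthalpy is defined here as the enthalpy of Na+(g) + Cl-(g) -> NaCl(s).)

U = -786.8 kJ/mol

ΔHf° = 1·ΔHsub + 1·(ΣIE) + 1/2·D(Cl2) + 1·EA + U
-411.2 = 1·(+107.5) + 1·(+495.8) + 1/2·(+242.6) + 1·(-349.0) + U
U = -411.2 − (+375.6) = -786.8 kJ/mol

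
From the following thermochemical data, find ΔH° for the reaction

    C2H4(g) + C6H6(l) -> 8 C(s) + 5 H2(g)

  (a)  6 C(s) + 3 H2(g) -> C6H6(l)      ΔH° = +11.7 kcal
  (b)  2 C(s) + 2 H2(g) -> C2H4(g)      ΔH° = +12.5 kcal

ΔH° = -24.2 kcal

(a) reversed: -11.7 kcal
(b) reversed: -12.5 kcal
Combining the equations, ΔH° = (-1)·(+11.7) + (-1)·(+12.5) = -24.2 kcal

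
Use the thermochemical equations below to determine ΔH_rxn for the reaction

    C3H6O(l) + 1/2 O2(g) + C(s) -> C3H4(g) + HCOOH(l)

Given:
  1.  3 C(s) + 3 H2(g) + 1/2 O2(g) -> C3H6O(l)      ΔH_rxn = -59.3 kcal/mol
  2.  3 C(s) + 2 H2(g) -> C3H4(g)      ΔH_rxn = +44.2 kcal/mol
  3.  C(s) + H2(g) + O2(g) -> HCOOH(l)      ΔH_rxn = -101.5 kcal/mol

eq. 1 reversed (reverse to put C3H6O(l) on the reactant side): +59.3 kcal/mol
eq. 2 as written (C3H4(g) already on the product side): +44.2 kcal/mol
eq. 3 as written (HCOOH(l) already on the product side): -101.5 kcal/mol
By Hess's law, ΔH_rxn = (+59.3) + (+44.2) + (-101.5) = 2.0 kcal/mol

ΔH_rxn = 2.0 kcal/mol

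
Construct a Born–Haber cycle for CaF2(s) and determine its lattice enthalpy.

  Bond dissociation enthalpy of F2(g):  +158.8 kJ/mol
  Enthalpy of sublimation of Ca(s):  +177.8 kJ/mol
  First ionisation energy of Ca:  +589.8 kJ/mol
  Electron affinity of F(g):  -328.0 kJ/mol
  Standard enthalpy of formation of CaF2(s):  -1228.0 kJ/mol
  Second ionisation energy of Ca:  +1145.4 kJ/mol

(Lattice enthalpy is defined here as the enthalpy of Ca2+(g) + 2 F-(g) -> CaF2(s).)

ΔHf° = 1·ΔHsub + 1·(ΣIE) + 1·D(F2) + 2·EA + U
-1228.0 = 1·(+177.8) + 1·(+1735.2) + 1·(+158.8) + 2·(-328.0) + U
U = -1228.0 − (+1415.8) = -2643.8 kJ/mol

U = -2643.8 kJ/mol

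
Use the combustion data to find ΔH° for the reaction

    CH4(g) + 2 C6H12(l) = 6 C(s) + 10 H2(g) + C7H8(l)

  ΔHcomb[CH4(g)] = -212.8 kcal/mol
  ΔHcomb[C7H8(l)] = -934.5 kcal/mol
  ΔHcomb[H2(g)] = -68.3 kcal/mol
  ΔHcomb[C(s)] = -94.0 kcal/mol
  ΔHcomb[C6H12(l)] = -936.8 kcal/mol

ΔH° = 95.1 kcal/mol

Using ΔH = Σ nΔHc°(reactants) − Σ nΔHc°(products):
= [1·(-212.8) + 2·(-936.8)] − [6·(-94.0) + 10·(-68.3) + 1·(-934.5)]
= 95.1 kcal/mol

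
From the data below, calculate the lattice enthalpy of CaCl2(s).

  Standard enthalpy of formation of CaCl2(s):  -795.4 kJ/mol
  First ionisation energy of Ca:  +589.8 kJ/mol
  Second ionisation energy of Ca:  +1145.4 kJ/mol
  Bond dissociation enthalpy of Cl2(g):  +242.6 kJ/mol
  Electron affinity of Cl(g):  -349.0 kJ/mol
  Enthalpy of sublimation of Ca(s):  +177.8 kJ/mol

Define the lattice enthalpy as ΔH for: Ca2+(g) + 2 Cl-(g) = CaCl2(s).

ΔHf° = 1·ΔHsub + 1·(ΣIE) + 1·D(Cl2) + 2·EA + U
-795.4 = 1·(+177.8) + 1·(+1735.2) + 1·(+242.6) + 2·(-349.0) + U
U = -795.4 − (+1457.6) = -2253.0 kJ/mol

U = -2253.0 kJ/mol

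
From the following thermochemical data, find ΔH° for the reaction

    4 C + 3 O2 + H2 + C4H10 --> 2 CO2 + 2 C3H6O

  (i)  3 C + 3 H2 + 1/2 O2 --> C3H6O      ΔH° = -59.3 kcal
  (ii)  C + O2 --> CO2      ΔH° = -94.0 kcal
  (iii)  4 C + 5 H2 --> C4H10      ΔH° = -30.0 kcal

(i) × 2: (2)·(-59.3) = -118.6 kcal
(ii) × 2: (2)·(-94.0) = -188.0 kcal
(iii) reversed: +30.0 kcal
ΔH° = (2)·(-59.3) + (2)·(-94.0) + (-1)·(-30.0) = -276.6 kcal

ΔH° = -276.6 kcal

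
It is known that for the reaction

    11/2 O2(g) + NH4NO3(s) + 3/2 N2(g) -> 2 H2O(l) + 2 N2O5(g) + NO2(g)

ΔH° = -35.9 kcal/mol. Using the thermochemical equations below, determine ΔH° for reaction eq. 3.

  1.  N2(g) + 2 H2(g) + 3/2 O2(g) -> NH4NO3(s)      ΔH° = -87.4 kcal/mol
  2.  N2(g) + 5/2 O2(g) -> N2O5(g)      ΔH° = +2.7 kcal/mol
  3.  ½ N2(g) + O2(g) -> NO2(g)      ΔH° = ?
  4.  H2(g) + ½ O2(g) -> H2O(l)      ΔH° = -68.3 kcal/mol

eq. 1 reversed (NH4NO3(s) must end up as a reactant): +87.4 kcal/mol
eq. 2 × 2 (scale by 2 for the 2 N2O5(g)): (2)·(+2.7) = +5.4 kcal/mol
eq. 3 as written (NO2(g) already on the product side): contributes x
eq. 4 × 2 (scale by 2 for the 2 H2O(l)): (2)·(-68.3) = -136.6 kcal/mol
-35.9 = (+87.4) + (+5.4) + (-136.6) + x
x = (-35.9 − (-43.8)) / (1) = 7.9 kcal/mol

ΔH° = 7.9 kcal/mol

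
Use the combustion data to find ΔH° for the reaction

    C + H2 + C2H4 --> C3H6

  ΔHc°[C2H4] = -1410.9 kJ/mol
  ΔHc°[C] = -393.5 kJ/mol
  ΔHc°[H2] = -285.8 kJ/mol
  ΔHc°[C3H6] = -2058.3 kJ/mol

ΔH° = -31.9 kJ/mol

Using ΔH = Σ nΔHc°(reactants) − Σ nΔHc°(products):
= [1·(-393.5) + 1·(-285.8) + 1·(-1410.9)] − [1·(-2058.3)]
= -31.9 kJ/mol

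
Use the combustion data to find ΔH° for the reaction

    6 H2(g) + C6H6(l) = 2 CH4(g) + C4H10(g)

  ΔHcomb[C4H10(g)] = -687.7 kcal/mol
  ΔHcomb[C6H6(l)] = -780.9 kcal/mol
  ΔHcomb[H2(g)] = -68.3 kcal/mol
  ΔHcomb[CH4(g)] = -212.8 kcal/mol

ΔH° = -77.4 kcal/mol

Using ΔH = Σ nΔHc°(reactants) − Σ nΔHc°(products):
= [6·(-68.3) + 1·(-780.9)] − [2·(-212.8) + 1·(-687.7)]
= -77.4 kcal/mol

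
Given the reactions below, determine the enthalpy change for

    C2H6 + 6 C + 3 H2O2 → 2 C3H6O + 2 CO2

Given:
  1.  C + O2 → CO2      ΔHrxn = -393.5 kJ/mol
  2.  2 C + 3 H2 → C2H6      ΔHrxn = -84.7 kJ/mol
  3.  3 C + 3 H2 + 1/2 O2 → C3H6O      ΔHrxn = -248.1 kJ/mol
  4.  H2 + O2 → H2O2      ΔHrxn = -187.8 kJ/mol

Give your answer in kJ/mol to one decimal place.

eq. 1 × 2 (scale by 2 for the 2 CO2): (2)·(-393.5) = -787.0 kJ/mol
eq. 2 reversed (C2H6 must end up as a reactant): +84.7 kJ/mol
eq. 3 × 2 (scale by 2 for the 2 C3H6O): (2)·(-248.1) = -496.2 kJ/mol
eq. 4 reversed and × 3 (H2O2 must end up as a reactant; scale by 3 for the 3 H2O2): (-3)·(-187.8) = +563.4 kJ/mol
ΔHrxn = (-787.0) + (+84.7) + (-496.2) + (+563.4) = -635.1 kJ/mol

ΔHrxn = -635.1 kJ/mol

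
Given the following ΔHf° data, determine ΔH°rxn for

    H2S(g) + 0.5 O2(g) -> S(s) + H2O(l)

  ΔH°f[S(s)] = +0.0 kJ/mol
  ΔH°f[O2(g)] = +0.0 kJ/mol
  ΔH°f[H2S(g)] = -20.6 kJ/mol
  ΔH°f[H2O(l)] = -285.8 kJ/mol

ΔH°rxn = -265.2 kJ/mol

ΔH°rxn = Σ nΔHf°(products) − Σ nΔHf°(reactants).
Products: 1·(+0.0) + 1·(-285.8) = -285.8
Reactants: 1·(-20.6) + 1/2·(+0.0) = -20.6
ΔH°rxn = (-285.8) − (-20.6) = -265.2 kJ/mol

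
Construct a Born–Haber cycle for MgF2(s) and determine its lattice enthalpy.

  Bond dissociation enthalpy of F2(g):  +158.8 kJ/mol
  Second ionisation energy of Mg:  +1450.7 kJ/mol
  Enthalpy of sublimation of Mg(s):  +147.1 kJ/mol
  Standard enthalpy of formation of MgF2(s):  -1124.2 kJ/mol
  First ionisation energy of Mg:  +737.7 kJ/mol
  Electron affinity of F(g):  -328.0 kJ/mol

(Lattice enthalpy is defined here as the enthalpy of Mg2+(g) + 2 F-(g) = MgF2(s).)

ΔHf° = 1·ΔHsub + 1·(ΣIE) + 1·D(F2) + 2·EA + U
-1124.2 = 1·(+147.1) + 1·(+2188.4) + 1·(+158.8) + 2·(-328.0) + U
U = -1124.2 − (+1838.3) = -2962.5 kJ/mol

U = -2962.5 kJ/mol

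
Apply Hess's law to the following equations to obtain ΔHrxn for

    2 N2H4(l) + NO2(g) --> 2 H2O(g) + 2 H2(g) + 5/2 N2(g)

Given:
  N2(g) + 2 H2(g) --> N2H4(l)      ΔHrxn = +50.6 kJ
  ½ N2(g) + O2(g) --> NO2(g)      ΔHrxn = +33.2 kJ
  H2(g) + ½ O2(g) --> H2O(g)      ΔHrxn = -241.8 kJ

ΔHrxn = -618.0 kJ

equation 1 reversed and × 2 (reverse to put N2H4(l) on the reactant side; scale by 2 for the 2 N2H4(l)): (-2)·(+50.6) = -101.2 kJ
equation 2 reversed (NO2(g) must end up as a reactant): -33.2 kJ
equation 3 × 2 (scale by 2 for the 2 H2O(g)): (2)·(-241.8) = -483.6 kJ
Summing the manipulated equations, ΔHrxn = (-101.2) + (-33.2) + (-483.6) = -618.0 kJ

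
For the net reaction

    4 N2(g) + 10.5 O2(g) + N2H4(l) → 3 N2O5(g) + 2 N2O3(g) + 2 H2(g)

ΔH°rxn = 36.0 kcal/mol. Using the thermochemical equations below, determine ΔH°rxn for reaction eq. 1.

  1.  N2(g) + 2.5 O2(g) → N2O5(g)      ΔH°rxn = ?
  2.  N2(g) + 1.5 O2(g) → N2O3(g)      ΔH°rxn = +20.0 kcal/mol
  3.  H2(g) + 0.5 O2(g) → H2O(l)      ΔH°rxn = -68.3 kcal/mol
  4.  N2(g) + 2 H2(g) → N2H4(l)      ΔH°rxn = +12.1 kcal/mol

eq. 1 × 3: contributes 3·x
eq. 2 × 2: (2)·(+20.0) = +40.0 kcal/mol
eq. 3: not needed.
eq. 4 reversed: -12.1 kcal/mol
+36.0 = (+40.0) + (-12.1) + 3·x
x = (+36.0 − (+27.9)) / (3) = 2.7 kcal/mol

ΔH°rxn = 2.7 kcal/mol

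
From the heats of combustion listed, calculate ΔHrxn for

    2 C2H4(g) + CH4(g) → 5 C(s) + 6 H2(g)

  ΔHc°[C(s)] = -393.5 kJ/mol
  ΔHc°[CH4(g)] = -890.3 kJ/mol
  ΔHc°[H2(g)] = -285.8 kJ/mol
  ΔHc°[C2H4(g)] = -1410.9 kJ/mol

With combustion enthalpies, reactants minus products:
= [2·(-1410.9) + 1·(-890.3)] − [5·(-393.5) + 6·(-285.8)]
= -29.8 kJ/mol

ΔHrxn = -29.8 kJ/mol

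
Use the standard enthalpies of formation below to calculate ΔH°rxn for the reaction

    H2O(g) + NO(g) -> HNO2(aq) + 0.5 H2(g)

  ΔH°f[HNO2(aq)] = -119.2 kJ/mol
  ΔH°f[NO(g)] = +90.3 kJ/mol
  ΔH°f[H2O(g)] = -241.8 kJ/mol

ΔH°rxn = Σ nΔHf°(products) − Σ nΔHf°(reactants).
Products: 1·(-119.2) + 1/2·(+0.0) = -119.2
Reactants: 1·(-241.8) + 1·(+90.3) = -151.5
ΔH°rxn = (-119.2) − (-151.5) = 32.3 kJ/mol

ΔH°rxn = 32.3 kJ/mol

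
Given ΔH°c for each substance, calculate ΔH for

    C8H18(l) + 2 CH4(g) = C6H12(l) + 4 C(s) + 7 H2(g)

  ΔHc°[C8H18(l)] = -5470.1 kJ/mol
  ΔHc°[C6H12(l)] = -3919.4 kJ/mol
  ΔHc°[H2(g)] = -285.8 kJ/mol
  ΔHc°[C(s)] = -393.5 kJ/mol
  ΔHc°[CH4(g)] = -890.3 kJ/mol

ΔH = 243.3 kJ/mol

With combustion enthalpies, reactants minus products:
= [1·(-5470.1) + 2·(-890.3)] − [1·(-3919.4) + 4·(-393.5) + 7·(-285.8)]
= 243.3 kJ/mol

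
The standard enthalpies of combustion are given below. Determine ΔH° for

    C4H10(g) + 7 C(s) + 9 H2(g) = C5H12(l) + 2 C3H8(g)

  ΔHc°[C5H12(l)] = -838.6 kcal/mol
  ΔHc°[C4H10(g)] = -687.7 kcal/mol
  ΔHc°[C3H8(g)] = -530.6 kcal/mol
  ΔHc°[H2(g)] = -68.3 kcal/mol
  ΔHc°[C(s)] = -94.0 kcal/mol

ΔH° = -60.6 kcal/mol

With combustion enthalpies, reactants minus products:
= [1·(-687.7) + 7·(-94.0) + 9·(-68.3)] − [1·(-838.6) + 2·(-530.6)]
= -60.6 kcal/mol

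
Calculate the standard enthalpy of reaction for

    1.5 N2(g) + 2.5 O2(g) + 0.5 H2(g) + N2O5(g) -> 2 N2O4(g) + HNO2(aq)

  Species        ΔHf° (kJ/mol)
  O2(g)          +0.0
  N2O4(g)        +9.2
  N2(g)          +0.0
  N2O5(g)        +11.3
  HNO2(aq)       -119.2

ΔH° = -112.1 kJ/mol

ΔH°rxn = Σ nΔHf°(products) − Σ nΔHf°(reactants).
Products: 2·(+9.2) + 1·(-119.2) = -100.8
Reactants: 3/2·(+0.0) + 5/2·(+0.0) + 1/2·(+0.0) + 1·(+11.3) = +11.3
ΔH° = (-100.8) − (+11.3) = -112.1 kJ/mol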